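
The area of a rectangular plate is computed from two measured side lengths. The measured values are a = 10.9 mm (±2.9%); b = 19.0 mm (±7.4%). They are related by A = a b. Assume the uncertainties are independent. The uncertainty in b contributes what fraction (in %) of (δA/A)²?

86.7%

(δA/A)² = (1·δa/a)² + (1·δb/b)²
  a term: (1×0.0290)² = 0.000841
  b term: (1×0.0740)² = 0.00548
Total = 0.00632. Share from b = 0.00548/0.00632 = 0.867.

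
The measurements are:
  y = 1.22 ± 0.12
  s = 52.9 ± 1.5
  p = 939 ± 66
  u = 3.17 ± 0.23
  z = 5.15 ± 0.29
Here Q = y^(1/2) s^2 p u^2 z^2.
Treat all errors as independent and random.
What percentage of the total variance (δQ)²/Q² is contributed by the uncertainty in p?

11.1%

(δQ/Q)² = (½·δy/y)² + (2·δs/s)² + (1·δp/p)² + (2·δu/u)² + (2·δz/z)²
  y term: (0.5×0.0984)² = 0.00242
  s term: (2×0.0284)² = 0.00322
  p term: (1×0.0703)² = 0.00494
  u term: (2×0.0726)² = 0.0211
  z term: (2×0.0563)² = 0.0127
Total = 0.0443. Share from p = 0.00494/0.0443 = 0.111.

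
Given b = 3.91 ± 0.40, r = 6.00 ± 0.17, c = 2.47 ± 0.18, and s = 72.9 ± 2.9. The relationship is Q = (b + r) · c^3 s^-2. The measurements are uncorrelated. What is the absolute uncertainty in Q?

Let u = b + r = 9.91. δu = √(δb² + δr²) = √(0.160 + 0.0289) = 0.435, so δu/u = 0.0439.
Q is then a monomial in u, c, s:
δQ/Q = √((δu/u)² + (3·δc/c)² + (-2·δs/s)²) = √(0.00192 + 0.0478 + 0.00633) = 0.237
Q = 0.0281, so δQ = 0.237 × 0.0281 = 0.00665.

0.00665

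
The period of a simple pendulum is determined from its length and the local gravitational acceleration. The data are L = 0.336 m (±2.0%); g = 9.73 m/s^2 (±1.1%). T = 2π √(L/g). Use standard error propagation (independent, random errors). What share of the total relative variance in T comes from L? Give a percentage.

(δT/T)² = (½·δL/L)² + (−½·δg/g)²
  L term: (0.5×0.0200)² = 0.000100
  g term: (-0.5×0.0110)² = 3.03e-05
Total = 0.000130. Share from L = 0.000100/0.000130 = 0.768.

76.8%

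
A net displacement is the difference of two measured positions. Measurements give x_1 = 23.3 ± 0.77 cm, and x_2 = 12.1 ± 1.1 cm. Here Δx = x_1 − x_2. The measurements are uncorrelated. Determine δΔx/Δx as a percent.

12.0%

Sums and differences: (δΔx)² = Σ (cᵢ δxᵢ)².
  (δx_1)² = 0.593;  (δx_2)² = 1.21
δΔx = √(1.80) = 1.34 cm
Δx = 11.2 cm, so δΔx/Δx = 1.34/11.2 = 0.120.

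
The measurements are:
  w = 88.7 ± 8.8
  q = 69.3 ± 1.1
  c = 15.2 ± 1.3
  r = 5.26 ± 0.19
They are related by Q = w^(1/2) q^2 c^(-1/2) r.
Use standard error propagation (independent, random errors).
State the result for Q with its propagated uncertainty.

61000 ± 4960

Each factor contributes (exponent × relative error)² to (δQ/Q)²:
  (½·δw/w)² = (0.5×0.0992)² = 0.00246;  (2·δq/q)² = (2×0.0159)² = 0.00101;  (−½·δc/c)² = (-0.5×0.0855)² = 0.00183;  (1·δr/r)² = (1×0.0361)² = 0.00130
δQ/Q = √(0.00660) = 0.0813
Q = 61000, so δQ = 0.0813 × 61000 = 4960.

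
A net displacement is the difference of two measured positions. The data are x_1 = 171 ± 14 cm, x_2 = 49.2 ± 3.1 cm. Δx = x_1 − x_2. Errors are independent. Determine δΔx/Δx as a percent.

11.8%

For a sum/difference, combine absolute errors in quadrature:
  (δx_1)² = 196;  (δx_2)² = 9.61
δΔx = √(206) = 14.3 cm
Δx = 122 cm, so δΔx/Δx = 14.3/122 = 0.118.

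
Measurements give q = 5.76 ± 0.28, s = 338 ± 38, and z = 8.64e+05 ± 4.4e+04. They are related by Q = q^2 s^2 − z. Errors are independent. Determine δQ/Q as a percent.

Let p = q^2·s^2 = 3.79e+06. δp/p = √((2·δq/q)² + (2·δs/s)²) = √(0.00945 + 0.0506) = 0.245, so δp = 9.29e+05.
Q = p − z: δQ = √(δp² + δz²) = √(8.62e+11 + 1.94e+09) = 9.3e+05
Q = 2.93e+06, so δQ/Q = 9.3e+05/2.93e+06 = 0.318.

31.8%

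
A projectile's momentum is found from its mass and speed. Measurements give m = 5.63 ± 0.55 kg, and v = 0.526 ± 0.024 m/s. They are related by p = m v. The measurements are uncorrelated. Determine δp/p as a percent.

For a monomial p ∝ m, v, fractional errors add in quadrature:
  (1·δm/m)² = (1×0.0977)² = 0.00954;  (1·δv/v)² = (1×0.0456)² = 0.00208
δp/p = √(0.0116) = 0.108

10.8%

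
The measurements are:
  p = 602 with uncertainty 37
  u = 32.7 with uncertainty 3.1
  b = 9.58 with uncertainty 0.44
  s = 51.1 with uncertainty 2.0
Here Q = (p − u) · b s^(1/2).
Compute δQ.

3200

Let w = p − u = 569. δw = √(δp² + δu²) = √(1370 + 9.61) = 37.1, so δw/w = 0.0652.
Q is then a monomial in w, b, s:
δQ/Q = √((δw/w)² + (1·δb/b)² + (½·δs/s)²) = √(0.00425 + 0.00211 + 0.000383) = 0.0821
Q = 39000, so δQ = 0.0821 × 39000 = 3200.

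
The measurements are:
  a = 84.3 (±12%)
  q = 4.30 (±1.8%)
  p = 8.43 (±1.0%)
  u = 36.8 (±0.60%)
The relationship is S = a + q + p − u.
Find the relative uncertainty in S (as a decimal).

0.168

Sums and differences: (δS)² = Σ (cᵢ δxᵢ)².
  (δa)² = 102;  (δq)² = 0.00599;  (δp)² = 0.00711;  (δu)² = 0.0488
δS = √(102) = 10.1
S = 60.2, so δS/S = 10.1/60.2 = 0.168.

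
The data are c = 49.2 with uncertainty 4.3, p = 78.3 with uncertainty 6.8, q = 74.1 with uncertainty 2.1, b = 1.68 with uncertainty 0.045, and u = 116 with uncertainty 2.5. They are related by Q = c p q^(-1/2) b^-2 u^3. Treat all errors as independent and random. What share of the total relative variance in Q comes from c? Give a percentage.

34.1%

(δQ/Q)² = (1·δc/c)² + (1·δp/p)² + (−½·δq/q)² + (-2·δb/b)² + (3·δu/u)²
  c term: (1×0.0874)² = 0.00764
  p term: (1×0.0868)² = 0.00754
  q term: (-0.5×0.0283)² = 0.000201
  b term: (-2×0.0268)² = 0.00287
  u term: (3×0.0216)² = 0.00418
Total = 0.0224. Share from c = 0.00764/0.0224 = 0.341.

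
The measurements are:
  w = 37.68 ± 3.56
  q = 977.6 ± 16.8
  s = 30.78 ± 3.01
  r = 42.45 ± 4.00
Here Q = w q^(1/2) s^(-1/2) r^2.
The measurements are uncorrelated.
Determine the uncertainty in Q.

Each factor contributes (exponent × relative error)² to (δQ/Q)²:
  (1·δw/w)² = (1×0.0945)² = 0.00893;  (½·δq/q)² = (0.5×0.0172)² = 7.38e-05;  (−½·δs/s)² = (-0.5×0.0978)² = 0.00239;  (2·δr/r)² = (2×0.0942)² = 0.0355
δQ/Q = √(0.0469) = 0.217
Q = 382700, so δQ = 0.217 × 382700 = 82900.

82900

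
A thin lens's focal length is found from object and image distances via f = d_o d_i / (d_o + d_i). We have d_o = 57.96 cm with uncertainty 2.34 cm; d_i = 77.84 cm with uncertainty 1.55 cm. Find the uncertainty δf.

0.819 cm

∂f/∂d_o = (d_i/(d_o+d_i))² = 0.329;  ∂f/∂d_i = (d_o/(d_o+d_i))² = 0.182
δf = √((∂f/∂d_o · δd_o)² + (∂f/∂d_i · δd_i)²) = √(0.591 + 0.0797) = 0.819 cm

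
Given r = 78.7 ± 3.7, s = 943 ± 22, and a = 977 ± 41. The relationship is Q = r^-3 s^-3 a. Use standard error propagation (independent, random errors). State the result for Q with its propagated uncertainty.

(2.39 ± 0.389) × 10^-12

Each factor contributes (exponent × relative error)² to (δQ/Q)²:
  (-3·δr/r)² = (-3×0.0470)² = 0.0199;  (-3·δs/s)² = (-3×0.0233)² = 0.00490;  (1·δa/a)² = (1×0.0420)² = 0.00176
δQ/Q = √(0.0266) = 0.163
Q = 2.39e-12, so δQ = 0.163 × 2.39e-12 = 3.89e-13.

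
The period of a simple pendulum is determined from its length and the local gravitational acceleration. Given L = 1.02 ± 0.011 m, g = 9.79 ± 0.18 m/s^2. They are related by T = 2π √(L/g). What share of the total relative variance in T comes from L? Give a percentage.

(δT/T)² = (½·δL/L)² + (−½·δg/g)²
  L term: (0.5×0.0108)² = 2.91e-05
  g term: (-0.5×0.0184)² = 8.45e-05
Total = 0.000114. Share from L = 2.91e-05/0.000114 = 0.256.

25.6%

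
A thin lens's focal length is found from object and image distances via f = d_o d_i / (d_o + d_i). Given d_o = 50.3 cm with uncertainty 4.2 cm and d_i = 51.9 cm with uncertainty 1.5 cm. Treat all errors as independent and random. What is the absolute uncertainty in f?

∂f/∂d_o = (d_i/(d_o+d_i))² = 0.258;  ∂f/∂d_i = (d_o/(d_o+d_i))² = 0.242
δf = √((∂f/∂d_o · δd_o)² + (∂f/∂d_i · δd_i)²) = √(1.17 + 0.132) = 1.14 cm

1.14 cm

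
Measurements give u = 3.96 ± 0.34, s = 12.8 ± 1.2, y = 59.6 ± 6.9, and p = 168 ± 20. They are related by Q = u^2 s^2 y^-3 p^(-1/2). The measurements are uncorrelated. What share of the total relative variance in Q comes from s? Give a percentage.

18.6%

(δQ/Q)² = (2·δu/u)² + (2·δs/s)² + (-3·δy/y)² + (−½·δp/p)²
  u term: (2×0.0859)² = 0.0295
  s term: (2×0.0937)² = 0.0352
  y term: (-3×0.116)² = 0.121
  p term: (-0.5×0.119)² = 0.00354
Total = 0.189. Share from s = 0.0352/0.189 = 0.186.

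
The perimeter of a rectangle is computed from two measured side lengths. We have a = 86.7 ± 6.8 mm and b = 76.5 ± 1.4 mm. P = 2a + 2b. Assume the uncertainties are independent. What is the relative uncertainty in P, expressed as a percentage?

Each term contributes (cᵢ δxᵢ)² to (δP)²:
  (2·δa)² = 185;  (2·δb)² = 7.84
δP = √(193) = 13.9 mm
P = 326 mm, so δP/P = 13.9/326 = 0.0425.

4.25%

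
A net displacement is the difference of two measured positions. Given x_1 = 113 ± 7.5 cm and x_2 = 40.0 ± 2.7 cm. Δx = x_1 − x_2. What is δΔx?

7.97 cm

Each term contributes (cᵢ δxᵢ)² to (δΔx)²:
  (δx_1)² = 56.2;  (δx_2)² = 7.29
δΔx = √(63.5) = 7.97 cm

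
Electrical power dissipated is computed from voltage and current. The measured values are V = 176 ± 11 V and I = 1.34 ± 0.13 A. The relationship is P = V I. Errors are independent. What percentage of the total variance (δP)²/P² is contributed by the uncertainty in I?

70.7%

(δP/P)² = (1·δV/V)² + (1·δI/I)²
  V term: (1×0.0625)² = 0.00391
  I term: (1×0.0970)² = 0.00941
Total = 0.0133. Share from I = 0.00941/0.0133 = 0.707.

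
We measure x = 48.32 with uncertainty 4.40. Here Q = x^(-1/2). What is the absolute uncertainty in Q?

Products/powers → add relative errors in quadrature, weighted by exponent:
  (−½·δx/x)² = (-0.5×0.0911)² = 0.00207
δQ/Q = √(0.00207) = 0.0455
Q = 0.1439, so δQ = 0.0455 × 0.1439 = 0.00655.

0.00655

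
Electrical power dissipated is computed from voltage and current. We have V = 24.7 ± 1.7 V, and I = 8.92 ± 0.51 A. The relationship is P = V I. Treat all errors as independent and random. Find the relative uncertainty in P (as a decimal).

0.0895

Since P is a product/quotient, work with relative uncertainties:
  (1·δV/V)² = (1×0.0688)² = 0.00474;  (1·δI/I)² = (1×0.0572)² = 0.00327
δP/P = √(0.00801) = 0.0895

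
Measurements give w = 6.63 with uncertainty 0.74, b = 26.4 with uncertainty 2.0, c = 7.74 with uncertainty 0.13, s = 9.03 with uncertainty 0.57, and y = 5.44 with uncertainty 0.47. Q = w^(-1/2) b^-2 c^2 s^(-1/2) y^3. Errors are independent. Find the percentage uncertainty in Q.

Since Q is a product/quotient, work with relative uncertainties:
  (−½·δw/w)² = (-0.5×0.112)² = 0.00311;  (-2·δb/b)² = (-2×0.0758)² = 0.0230;  (2·δc/c)² = (2×0.0168)² = 0.00113;  (−½·δs/s)² = (-0.5×0.0631)² = 0.000996;  (3·δy/y)² = (3×0.0864)² = 0.0672
δQ/Q = √(0.0954) = 0.309

30.9%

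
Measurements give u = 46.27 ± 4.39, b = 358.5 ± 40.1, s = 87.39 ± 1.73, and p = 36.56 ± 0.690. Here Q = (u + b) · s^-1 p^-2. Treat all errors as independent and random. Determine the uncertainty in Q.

0.000376

Let w = u + b = 404.8. δw = √(δu² + δb²) = √(19.3 + 1610) = 40.3, so δw/w = 0.0997.
Q is then a monomial in w, s, p:
δQ/Q = √((δw/w)² + (-1·δs/s)² + (-2·δp/p)²) = √(0.00993 + 0.000392 + 0.00142) = 0.108
Q = 0.003465, so δQ = 0.108 × 0.003465 = 0.000376.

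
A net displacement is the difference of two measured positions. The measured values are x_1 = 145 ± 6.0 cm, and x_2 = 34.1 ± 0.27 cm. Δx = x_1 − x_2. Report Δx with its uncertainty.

111 ± 6.01 cm

For a sum/difference, combine absolute errors in quadrature:
  (δx_1)² = 36.0;  (δx_2)² = 0.0729
δΔx = √(36.1) = 6.01 cm
Δx = 111 cm.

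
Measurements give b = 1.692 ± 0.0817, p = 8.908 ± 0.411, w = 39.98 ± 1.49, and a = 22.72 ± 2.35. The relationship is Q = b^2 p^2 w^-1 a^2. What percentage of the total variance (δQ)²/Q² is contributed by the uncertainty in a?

(δQ/Q)² = (2·δb/b)² + (2·δp/p)² + (-1·δw/w)² + (2·δa/a)²
  b term: (2×0.0483)² = 0.00933
  p term: (2×0.0461)² = 0.00851
  w term: (-1×0.0373)² = 0.00139
  a term: (2×0.103)² = 0.0428
Total = 0.0620. Share from a = 0.0428/0.0620 = 0.690.

69.0%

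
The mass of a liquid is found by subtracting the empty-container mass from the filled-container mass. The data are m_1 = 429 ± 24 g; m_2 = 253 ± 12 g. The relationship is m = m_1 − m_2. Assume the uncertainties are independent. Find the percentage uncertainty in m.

Absolute uncertainties add in quadrature for a linear combination:
  (δm_1)² = 576;  (δm_2)² = 144
δm = √(720) = 26.8 g
m = 176 g, so δm/m = 26.8/176 = 0.152.

15.2%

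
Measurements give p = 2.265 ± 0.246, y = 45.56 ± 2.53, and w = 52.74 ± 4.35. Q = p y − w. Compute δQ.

13.3

Let h = p·y = 103.2. δh/h = √((1·δp/p)² + (1·δy/y)²) = √(0.0118 + 0.00308) = 0.122, so δh = 12.6.
Q = h − w: δQ = √(δh² + δw²) = √(158 + 18.9) = 13.3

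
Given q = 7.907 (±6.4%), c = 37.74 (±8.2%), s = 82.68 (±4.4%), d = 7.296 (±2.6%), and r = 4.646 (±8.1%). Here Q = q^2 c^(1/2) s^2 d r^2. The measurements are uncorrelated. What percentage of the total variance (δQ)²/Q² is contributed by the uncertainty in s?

14.7%

(δQ/Q)² = (2·δq/q)² + (½·δc/c)² + (2·δs/s)² + (1·δd/d)² + (2·δr/r)²
  q term: (2×0.0640)² = 0.0164
  c term: (0.5×0.0820)² = 0.00168
  s term: (2×0.0440)² = 0.00774
  d term: (1×0.0260)² = 0.000676
  r term: (2×0.0810)² = 0.0262
Total = 0.0527. Share from s = 0.00774/0.0527 = 0.147.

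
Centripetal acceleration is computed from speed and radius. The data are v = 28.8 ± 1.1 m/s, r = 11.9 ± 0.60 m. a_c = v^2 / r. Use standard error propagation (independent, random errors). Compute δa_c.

Each factor contributes (exponent × relative error)² to (δa_c/a_c)²:
  (2·δv/v)² = (2×0.0382)² = 0.00584;  (-1·δr/r)² = (-1×0.0504)² = 0.00254
δa_c/a_c = √(0.00838) = 0.0915
a_c = 69.7 m/s^2, so δa_c = 0.0915 × 69.7 = 6.38 m/s^2.

6.38 m/s^2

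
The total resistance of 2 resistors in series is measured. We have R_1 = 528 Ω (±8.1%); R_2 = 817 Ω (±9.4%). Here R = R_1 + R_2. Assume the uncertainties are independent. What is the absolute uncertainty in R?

87.9 Ω

Each term contributes (cᵢ δxᵢ)² to (δR)²:
  (δR_1)² = 1830;  (δR_2)² = 5900
δR = √(7730) = 87.9 Ω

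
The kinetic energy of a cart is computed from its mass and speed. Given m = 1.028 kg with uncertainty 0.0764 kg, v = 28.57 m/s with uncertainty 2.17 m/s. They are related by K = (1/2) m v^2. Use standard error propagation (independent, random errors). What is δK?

Each factor contributes (exponent × relative error)² to (δK/K)²:
  (1·δm/m)² = (1×0.0743)² = 0.00552;  (2·δv/v)² = (2×0.0760)² = 0.0231
δK/K = √(0.0286) = 0.169
K = 419.5 J, so δK = 0.169 × 419.5 = 71.0 J.

71.0 J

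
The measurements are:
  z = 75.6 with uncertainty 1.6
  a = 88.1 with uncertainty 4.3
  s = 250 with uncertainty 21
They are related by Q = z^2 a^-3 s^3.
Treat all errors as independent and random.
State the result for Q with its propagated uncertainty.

(1.31 ± 0.385) × 10^5

Each factor contributes (exponent × relative error)² to (δQ/Q)²:
  (2·δz/z)² = (2×0.0212)² = 0.00179;  (-3·δa/a)² = (-3×0.0488)² = 0.0214;  (3·δs/s)² = (3×0.0840)² = 0.0635
δQ/Q = √(0.0867) = 0.295
Q = 1.31e+05, so δQ = 0.295 × 1.31e+05 = 38500.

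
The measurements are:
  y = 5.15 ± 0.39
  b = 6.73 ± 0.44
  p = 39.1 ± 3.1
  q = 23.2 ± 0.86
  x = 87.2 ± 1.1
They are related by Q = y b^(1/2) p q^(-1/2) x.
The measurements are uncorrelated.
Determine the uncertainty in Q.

1100

Relative error in a monomial: (δQ/Q)² = Σ (nᵢ · δxᵢ/xᵢ)².
  (1·δy/y)² = (1×0.0757)² = 0.00573;  (½·δb/b)² = (0.5×0.0654)² = 0.00107;  (1·δp/p)² = (1×0.0793)² = 0.00629;  (−½·δq/q)² = (-0.5×0.0371)² = 0.000344;  (1·δx/x)² = (1×0.0126)² = 0.000159
δQ/Q = √(0.0136) = 0.117
Q = 9460, so δQ = 0.117 × 9460 = 1100.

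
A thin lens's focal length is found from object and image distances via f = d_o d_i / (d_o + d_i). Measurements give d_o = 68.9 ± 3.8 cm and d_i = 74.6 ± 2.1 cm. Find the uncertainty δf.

∂f/∂d_o = (d_i/(d_o+d_i))² = 0.270;  ∂f/∂d_i = (d_o/(d_o+d_i))² = 0.231
δf = √((∂f/∂d_o · δd_o)² + (∂f/∂d_i · δd_i)²) = √(1.05 + 0.234) = 1.14 cm

1.14 cm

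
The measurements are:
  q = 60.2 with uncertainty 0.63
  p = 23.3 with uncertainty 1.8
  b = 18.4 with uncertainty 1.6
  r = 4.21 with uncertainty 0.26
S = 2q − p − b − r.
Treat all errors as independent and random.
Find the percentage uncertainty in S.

Each term contributes (cᵢ δxᵢ)² to (δS)²:
  (2·δq)² = 1.59;  (δp)² = 3.24;  (δb)² = 2.56;  (δr)² = 0.0676
δS = √(7.46) = 2.73
S = 74.5, so δS/S = 2.73/74.5 = 0.0367.

3.67%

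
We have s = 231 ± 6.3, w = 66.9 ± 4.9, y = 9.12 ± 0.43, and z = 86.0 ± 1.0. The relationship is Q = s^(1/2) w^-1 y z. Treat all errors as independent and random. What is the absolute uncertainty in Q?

Products/powers → add relative errors in quadrature, weighted by exponent:
  (½·δs/s)² = (0.5×0.0273)² = 0.000186;  (-1·δw/w)² = (-1×0.0732)² = 0.00536;  (1·δy/y)² = (1×0.0471)² = 0.00222;  (1·δz/z)² = (1×0.0116)² = 0.000135
δQ/Q = √(0.00791) = 0.0889
Q = 178, so δQ = 0.0889 × 178 = 15.8.

15.8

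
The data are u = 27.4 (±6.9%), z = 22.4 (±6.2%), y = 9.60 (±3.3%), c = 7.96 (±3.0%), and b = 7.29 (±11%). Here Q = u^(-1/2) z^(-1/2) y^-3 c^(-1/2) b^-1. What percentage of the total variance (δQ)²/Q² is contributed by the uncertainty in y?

(δQ/Q)² = (−½·δu/u)² + (−½·δz/z)² + (-3·δy/y)² + (−½·δc/c)² + (-1·δb/b)²
  u term: (-0.5×0.0690)² = 0.00119
  z term: (-0.5×0.0620)² = 0.000961
  y term: (-3×0.0330)² = 0.00980
  c term: (-0.5×0.0300)² = 0.000225
  b term: (-1×0.110)² = 0.0121
Total = 0.0243. Share from y = 0.00980/0.0243 = 0.404.

40.4%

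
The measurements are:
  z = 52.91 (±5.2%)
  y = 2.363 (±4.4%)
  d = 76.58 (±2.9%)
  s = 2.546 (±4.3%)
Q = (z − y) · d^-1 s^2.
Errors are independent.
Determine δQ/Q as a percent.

10.6%

Let u = z − y = 50.55. δu = √(δz² + δy²) = √(7.57 + 0.0108) = 2.75, so δu/u = 0.0545.
Q is then a monomial in u, d, s:
δQ/Q = √((δu/u)² + (-1·δd/d)² + (2·δs/s)²) = √(0.00297 + 0.000841 + 0.00740) = 0.106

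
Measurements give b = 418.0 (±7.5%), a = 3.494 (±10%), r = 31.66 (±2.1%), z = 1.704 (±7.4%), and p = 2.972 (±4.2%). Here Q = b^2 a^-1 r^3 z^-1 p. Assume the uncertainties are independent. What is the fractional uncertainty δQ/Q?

Each factor contributes (exponent × relative error)² to (δQ/Q)²:
  (2·δb/b)² = (2×0.0750)² = 0.0225;  (-1·δa/a)² = (-1×0.100)² = 0.0100;  (3·δr/r)² = (3×0.0210)² = 0.00397;  (-1·δz/z)² = (-1×0.0740)² = 0.00548;  (1·δp/p)² = (1×0.0420)² = 0.00176
δQ/Q = √(0.0437) = 0.209

0.209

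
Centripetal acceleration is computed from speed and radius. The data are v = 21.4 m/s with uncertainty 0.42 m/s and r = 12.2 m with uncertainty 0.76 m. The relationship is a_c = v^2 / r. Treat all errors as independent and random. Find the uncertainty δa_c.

2.76 m/s^2

Products/powers → add relative errors in quadrature, weighted by exponent:
  (2·δv/v)² = (2×0.0196)² = 0.00154;  (-1·δr/r)² = (-1×0.0623)² = 0.00388
δa_c/a_c = √(0.00542) = 0.0736
a_c = 37.5 m/s^2, so δa_c = 0.0736 × 37.5 = 2.76 m/s^2.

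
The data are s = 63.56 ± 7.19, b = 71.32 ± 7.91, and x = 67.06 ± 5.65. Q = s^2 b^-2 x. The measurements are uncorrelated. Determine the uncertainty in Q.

17.5

Each factor contributes (exponent × relative error)² to (δQ/Q)²:
  (2·δs/s)² = (2×0.113)² = 0.0512;  (-2·δb/b)² = (-2×0.111)² = 0.0492;  (1·δx/x)² = (1×0.0843)² = 0.00710
δQ/Q = √(0.107) = 0.328
Q = 53.26, so δQ = 0.328 × 53.26 = 17.5.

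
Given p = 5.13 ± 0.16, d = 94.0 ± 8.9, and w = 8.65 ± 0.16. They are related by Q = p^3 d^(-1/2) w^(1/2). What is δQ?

Since Q is a product/quotient, work with relative uncertainties:
  (3·δp/p)² = (3×0.0312)² = 0.00875;  (−½·δd/d)² = (-0.5×0.0947)² = 0.00224;  (½·δw/w)² = (0.5×0.0185)² = 8.55e-05
δQ/Q = √(0.0111) = 0.105
Q = 41.0, so δQ = 0.105 × 41.0 = 4.31.

4.31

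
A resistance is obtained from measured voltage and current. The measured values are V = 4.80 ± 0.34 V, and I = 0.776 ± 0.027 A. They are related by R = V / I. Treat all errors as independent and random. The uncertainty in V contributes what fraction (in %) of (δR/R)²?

(δR/R)² = (1·δV/V)² + (-1·δI/I)²
  V term: (1×0.0708)² = 0.00502
  I term: (-1×0.0348)² = 0.00121
Total = 0.00623. Share from V = 0.00502/0.00623 = 0.806.

80.6%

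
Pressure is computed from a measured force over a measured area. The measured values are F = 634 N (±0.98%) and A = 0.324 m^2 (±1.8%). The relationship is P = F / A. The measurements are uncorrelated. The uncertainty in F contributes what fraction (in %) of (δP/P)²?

22.9%

(δP/P)² = (1·δF/F)² + (-1·δA/A)²
  F term: (1×0.00980)² = 9.6e-05
  A term: (-1×0.0180)² = 0.000324
Total = 0.000420. Share from F = 9.6e-05/0.000420 = 0.229.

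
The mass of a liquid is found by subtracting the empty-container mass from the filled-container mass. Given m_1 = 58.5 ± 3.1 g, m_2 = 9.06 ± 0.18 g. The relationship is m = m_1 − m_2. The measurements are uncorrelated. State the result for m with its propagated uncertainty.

Sums and differences: (δm)² = Σ (cᵢ δxᵢ)².
  (δm_1)² = 9.61;  (δm_2)² = 0.0324
δm = √(9.64) = 3.11 g
m = 49.4 g.

49.4 ± 3.11 g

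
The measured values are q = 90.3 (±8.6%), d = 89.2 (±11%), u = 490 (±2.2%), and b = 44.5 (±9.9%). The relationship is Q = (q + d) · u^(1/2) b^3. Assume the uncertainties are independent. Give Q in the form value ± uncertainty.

(3.50 ± 1.07) × 10^8

Let w = q + d = 180. δw = √(δq² + δd²) = √(60.3 + 96.3) = 12.5, so δw/w = 0.0697.
Q is then a monomial in w, u, b:
δQ/Q = √((δw/w)² + (½·δu/u)² + (3·δb/b)²) = √(0.00486 + 0.000121 + 0.0882) = 0.305
Q = 3.5e+08, so δQ = 0.305 × 3.5e+08 = 1.07e+08.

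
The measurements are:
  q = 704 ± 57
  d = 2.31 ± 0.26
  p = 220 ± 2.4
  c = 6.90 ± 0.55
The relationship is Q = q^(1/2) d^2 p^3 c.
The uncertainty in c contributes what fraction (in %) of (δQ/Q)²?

(δQ/Q)² = (½·δq/q)² + (2·δd/d)² + (3·δp/p)² + (1·δc/c)²
  q term: (0.5×0.0810)² = 0.00164
  d term: (2×0.113)² = 0.0507
  p term: (3×0.0109)² = 0.00107
  c term: (1×0.0797)² = 0.00635
Total = 0.0597. Share from c = 0.00635/0.0597 = 0.106.

10.6%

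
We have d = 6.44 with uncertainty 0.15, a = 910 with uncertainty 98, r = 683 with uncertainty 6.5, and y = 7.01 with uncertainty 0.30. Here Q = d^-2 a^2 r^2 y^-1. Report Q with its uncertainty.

(1.33 ± 0.299) × 10^9

Products/powers → add relative errors in quadrature, weighted by exponent:
  (-2·δd/d)² = (-2×0.0233)² = 0.00217;  (2·δa/a)² = (2×0.108)² = 0.0464;  (2·δr/r)² = (2×0.00952)² = 0.000362;  (-1·δy/y)² = (-1×0.0428)² = 0.00183
δQ/Q = √(0.0508) = 0.225
Q = 1.33e+09, so δQ = 0.225 × 1.33e+09 = 2.99e+08.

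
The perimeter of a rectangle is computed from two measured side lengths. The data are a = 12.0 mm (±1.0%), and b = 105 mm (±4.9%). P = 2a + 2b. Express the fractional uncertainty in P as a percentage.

4.40%

Each term contributes (cᵢ δxᵢ)² to (δP)²:
  (2·δa)² = 0.0576;  (2·δb)² = 106
δP = √(106) = 10.3 mm
P = 234 mm, so δP/P = 10.3/234 = 0.0440.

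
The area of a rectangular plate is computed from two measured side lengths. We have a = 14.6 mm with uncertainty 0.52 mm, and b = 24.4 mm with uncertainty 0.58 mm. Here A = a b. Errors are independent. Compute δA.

Products/powers → add relative errors in quadrature, weighted by exponent:
  (1·δa/a)² = (1×0.0356)² = 0.00127;  (1·δb/b)² = (1×0.0238)² = 0.000565
δA/A = √(0.00183) = 0.0428
A = 356 mm^2, so δA = 0.0428 × 356 = 15.3 mm^2.

15.3 mm^2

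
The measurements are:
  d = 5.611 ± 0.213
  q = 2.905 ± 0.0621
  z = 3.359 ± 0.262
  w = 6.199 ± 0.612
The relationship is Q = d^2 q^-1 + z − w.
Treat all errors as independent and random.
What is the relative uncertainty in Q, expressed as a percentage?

13.5%

Let p = d^2·q^-1 = 10.84. δp/p = √((2·δd/d)² + (-1·δq/q)²) = √(0.00576 + 0.000457) = 0.0789, so δp = 0.855.
Q = p + z − w: δQ = √(δp² + δz² + δw²) = √(0.731 + 0.0686 + 0.375) = 1.08
Q = 7.998, so δQ/Q = 1.08/7.998 = 0.135.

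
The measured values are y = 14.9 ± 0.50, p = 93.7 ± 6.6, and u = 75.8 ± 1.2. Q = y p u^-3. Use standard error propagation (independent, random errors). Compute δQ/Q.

0.0913

Since Q is a product/quotient, work with relative uncertainties:
  (1·δy/y)² = (1×0.0336)² = 0.00113;  (1·δp/p)² = (1×0.0704)² = 0.00496;  (-3·δu/u)² = (-3×0.0158)² = 0.00226
δQ/Q = √(0.00834) = 0.0913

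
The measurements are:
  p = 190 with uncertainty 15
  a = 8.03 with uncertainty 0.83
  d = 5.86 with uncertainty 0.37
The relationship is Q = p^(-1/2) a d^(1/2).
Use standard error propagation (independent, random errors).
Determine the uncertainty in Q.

Products/powers → add relative errors in quadrature, weighted by exponent:
  (−½·δp/p)² = (-0.5×0.0789)² = 0.00156;  (1·δa/a)² = (1×0.103)² = 0.0107;  (½·δd/d)² = (0.5×0.0631)² = 0.000997
δQ/Q = √(0.0132) = 0.115
Q = 1.41, so δQ = 0.115 × 1.41 = 0.162.

0.162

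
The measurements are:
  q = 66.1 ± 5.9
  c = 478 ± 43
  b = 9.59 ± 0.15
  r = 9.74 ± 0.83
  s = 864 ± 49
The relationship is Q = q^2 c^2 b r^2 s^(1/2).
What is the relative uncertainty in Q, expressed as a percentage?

For a monomial Q ∝ q^2, c^2, b, r^2, s^(1/2), fractional errors add in quadrature:
  (2·δq/q)² = (2×0.0893)² = 0.0319;  (2·δc/c)² = (2×0.0900)² = 0.0324;  (1·δb/b)² = (1×0.0156)² = 0.000245;  (2·δr/r)² = (2×0.0852)² = 0.0290;  (½·δs/s)² = (0.5×0.0567)² = 0.000804
δQ/Q = √(0.0943) = 0.307

30.7%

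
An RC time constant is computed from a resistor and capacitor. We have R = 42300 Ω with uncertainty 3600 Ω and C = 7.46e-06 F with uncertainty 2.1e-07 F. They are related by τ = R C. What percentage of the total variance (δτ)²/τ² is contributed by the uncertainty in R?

90.1%

(δτ/τ)² = (1·δR/R)² + (1·δC/C)²
  R term: (1×0.0851)² = 0.00724
  C term: (1×0.0282)² = 0.000792
Total = 0.00804. Share from R = 0.00724/0.00804 = 0.901.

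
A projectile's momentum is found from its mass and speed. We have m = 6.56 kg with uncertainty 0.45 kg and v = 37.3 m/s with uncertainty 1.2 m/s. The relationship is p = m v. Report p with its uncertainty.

245 ± 18.5 kg·m/s

Each factor contributes (exponent × relative error)² to (δp/p)²:
  (1·δm/m)² = (1×0.0686)² = 0.00471;  (1·δv/v)² = (1×0.0322)² = 0.00104
δp/p = √(0.00574) = 0.0758
p = 245 kg·m/s, so δp = 0.0758 × 245 = 18.5 kg·m/s.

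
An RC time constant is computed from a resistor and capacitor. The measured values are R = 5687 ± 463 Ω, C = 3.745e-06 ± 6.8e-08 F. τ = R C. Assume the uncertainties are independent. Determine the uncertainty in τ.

τ is a product of powers, so relative uncertainties combine in quadrature:
  (1·δR/R)² = (1×0.0814)² = 0.00663;  (1·δC/C)² = (1×0.0182)² = 0.000330
δτ/τ = √(0.00696) = 0.0834
τ = 0.02130 s, so δτ = 0.0834 × 0.02130 = 0.00178 s.

0.00178 s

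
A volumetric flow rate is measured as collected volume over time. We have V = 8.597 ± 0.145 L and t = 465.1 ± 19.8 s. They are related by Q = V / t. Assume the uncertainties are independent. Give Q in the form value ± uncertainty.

For a monomial Q ∝ V, t^-1, fractional errors add in quadrature:
  (1·δV/V)² = (1×0.0169)² = 0.000284;  (-1·δt/t)² = (-1×0.0426)² = 0.00181
δQ/Q = √(0.00210) = 0.0458
Q = 0.01848 L/s, so δQ = 0.0458 × 0.01848 = 0.000846 L/s.

0.01848 ± 0.000846 L/s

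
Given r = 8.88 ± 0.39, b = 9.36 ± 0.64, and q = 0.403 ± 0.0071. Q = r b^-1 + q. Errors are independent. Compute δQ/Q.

Let p = r·b^-1 = 0.949. δp/p = √((1·δr/r)² + (-1·δb/b)²) = √(0.00193 + 0.00468) = 0.0813, so δp = 0.0771.
Q = p + q: δQ = √(δp² + δq²) = √(0.00594 + 5.04e-05) = 0.0774
Q = 1.35, so δQ/Q = 0.0774/1.35 = 0.0573.

0.0573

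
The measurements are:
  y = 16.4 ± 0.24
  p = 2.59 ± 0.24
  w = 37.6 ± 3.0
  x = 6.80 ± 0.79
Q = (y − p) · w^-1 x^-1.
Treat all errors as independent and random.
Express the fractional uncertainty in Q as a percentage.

14.3%

Let u = y − p = 13.8. δu = √(δy² + δp²) = √(0.0576 + 0.0576) = 0.339, so δu/u = 0.0246.
Q is then a monomial in u, w, x:
δQ/Q = √((δu/u)² + (-1·δw/w)² + (-1·δx/x)²) = √(0.000604 + 0.00637 + 0.0135) = 0.143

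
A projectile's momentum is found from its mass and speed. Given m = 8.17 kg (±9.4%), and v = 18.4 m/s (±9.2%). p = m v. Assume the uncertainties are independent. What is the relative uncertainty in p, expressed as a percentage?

Relative error in a monomial: (δp/p)² = Σ (nᵢ · δxᵢ/xᵢ)².
  (1·δm/m)² = (1×0.0940)² = 0.00884;  (1·δv/v)² = (1×0.0920)² = 0.00846
δp/p = √(0.0173) = 0.132

13.2%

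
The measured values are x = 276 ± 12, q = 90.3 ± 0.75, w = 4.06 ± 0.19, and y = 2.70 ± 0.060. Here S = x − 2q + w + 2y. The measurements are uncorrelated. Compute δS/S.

Absolute uncertainties add in quadrature for a linear combination:
  (δx)² = 144;  (2·δq)² = 2.25;  (δw)² = 0.0361;  (2·δy)² = 0.0144
δS = √(146) = 12.1
S = 105, so δS/S = 12.1/105 = 0.115.

0.115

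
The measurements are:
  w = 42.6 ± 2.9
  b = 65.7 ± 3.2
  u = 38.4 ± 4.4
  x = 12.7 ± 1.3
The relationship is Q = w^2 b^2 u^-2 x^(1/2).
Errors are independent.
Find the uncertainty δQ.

Each factor contributes (exponent × relative error)² to (δQ/Q)²:
  (2·δw/w)² = (2×0.0681)² = 0.0185;  (2·δb/b)² = (2×0.0487)² = 0.00949;  (-2·δu/u)² = (-2×0.115)² = 0.0525;  (½·δx/x)² = (0.5×0.102)² = 0.00262
δQ/Q = √(0.0832) = 0.288
Q = 18900, so δQ = 0.288 × 18900 = 5460.

5460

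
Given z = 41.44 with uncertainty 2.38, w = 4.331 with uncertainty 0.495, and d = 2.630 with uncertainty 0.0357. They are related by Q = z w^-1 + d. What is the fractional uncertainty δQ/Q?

0.100

Let p = z·w^-1 = 9.568. δp/p = √((1·δz/z)² + (-1·δw/w)²) = √(0.00330 + 0.0131) = 0.128, so δp = 1.22.
Q = p + d: δQ = √(δp² + δd²) = √(1.50 + 0.00127) = 1.22
Q = 12.20, so δQ/Q = 1.22/12.20 = 0.100.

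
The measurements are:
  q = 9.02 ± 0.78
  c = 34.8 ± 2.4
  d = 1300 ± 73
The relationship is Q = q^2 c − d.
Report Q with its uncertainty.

1530 ± 532

Let p = q^2·c = 2830. δp/p = √((2·δq/q)² + (1·δc/c)²) = √(0.0299 + 0.00476) = 0.186, so δp = 527.
Q = p − d: δQ = √(δp² + δd²) = √(2.78e+05 + 5330) = 532
Q = 1530.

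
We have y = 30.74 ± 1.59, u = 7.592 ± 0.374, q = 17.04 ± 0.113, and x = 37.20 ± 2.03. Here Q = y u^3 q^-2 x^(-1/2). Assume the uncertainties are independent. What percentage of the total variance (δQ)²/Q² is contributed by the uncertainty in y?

10.5%

(δQ/Q)² = (1·δy/y)² + (3·δu/u)² + (-2·δq/q)² + (−½·δx/x)²
  y term: (1×0.0517)² = 0.00268
  u term: (3×0.0493)² = 0.0218
  q term: (-2×0.00663)² = 0.000176
  x term: (-0.5×0.0546)² = 0.000744
Total = 0.0254. Share from y = 0.00268/0.0254 = 0.105.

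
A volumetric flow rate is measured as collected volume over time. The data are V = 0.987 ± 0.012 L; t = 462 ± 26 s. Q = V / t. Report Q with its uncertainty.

0.00214 ± 0.000123 L/s

Q is a product of powers, so relative uncertainties combine in quadrature:
  (1·δV/V)² = (1×0.0122)² = 0.000148;  (-1·δt/t)² = (-1×0.0563)² = 0.00317
δQ/Q = √(0.00331) = 0.0576
Q = 0.00214 L/s, so δQ = 0.0576 × 0.00214 = 0.000123 L/s.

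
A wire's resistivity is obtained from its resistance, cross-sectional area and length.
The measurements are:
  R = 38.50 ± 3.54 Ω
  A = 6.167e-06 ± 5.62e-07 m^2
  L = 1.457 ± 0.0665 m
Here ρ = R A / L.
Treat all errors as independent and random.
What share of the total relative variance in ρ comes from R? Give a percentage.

44.9%

(δρ/ρ)² = (1·δR/R)² + (1·δA/A)² + (-1·δL/L)²
  R term: (1×0.0919)² = 0.00845
  A term: (1×0.0911)² = 0.00830
  L term: (-1×0.0456)² = 0.00208
Total = 0.0188. Share from R = 0.00845/0.0188 = 0.449.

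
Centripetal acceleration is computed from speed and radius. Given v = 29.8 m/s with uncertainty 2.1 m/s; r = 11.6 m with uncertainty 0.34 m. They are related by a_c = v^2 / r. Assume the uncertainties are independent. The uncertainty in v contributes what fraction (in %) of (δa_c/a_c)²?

(δa_c/a_c)² = (2·δv/v)² + (-1·δr/r)²
  v term: (2×0.0705)² = 0.0199
  r term: (-1×0.0293)² = 0.000859
Total = 0.0207. Share from v = 0.0199/0.0207 = 0.959.

95.9%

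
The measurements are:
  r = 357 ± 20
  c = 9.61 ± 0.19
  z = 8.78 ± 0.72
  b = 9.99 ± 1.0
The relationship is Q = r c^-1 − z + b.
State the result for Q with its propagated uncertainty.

38.4 ± 2.53

Let p = r·c^-1 = 37.1. δp/p = √((1·δr/r)² + (-1·δc/c)²) = √(0.00314 + 0.000391) = 0.0594, so δp = 2.21.
Q = p − z + b: δQ = √(δp² + δz² + δb²) = √(4.87 + 0.518 + 1.00) = 2.53
Q = 38.4.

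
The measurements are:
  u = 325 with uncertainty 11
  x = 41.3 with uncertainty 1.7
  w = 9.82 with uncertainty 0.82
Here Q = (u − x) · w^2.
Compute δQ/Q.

Let h = u − x = 284. δh = √(δu² + δx²) = √(121 + 2.89) = 11.1, so δh/h = 0.0392.
Q is then a monomial in h, w:
δQ/Q = √((δh/h)² + (2·δw/w)²) = √(0.00154 + 0.0279) = 0.172

0.172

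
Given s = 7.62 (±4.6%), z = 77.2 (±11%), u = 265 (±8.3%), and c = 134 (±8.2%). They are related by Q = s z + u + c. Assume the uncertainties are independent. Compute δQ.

74.3

Let p = s·z = 588. δp/p = √((1·δs/s)² + (1·δz/z)²) = √(0.00212 + 0.0121) = 0.119, so δp = 70.1.
Q = p + u + c: δQ = √(δp² + δu² + δc²) = √(4920 + 484 + 121) = 74.3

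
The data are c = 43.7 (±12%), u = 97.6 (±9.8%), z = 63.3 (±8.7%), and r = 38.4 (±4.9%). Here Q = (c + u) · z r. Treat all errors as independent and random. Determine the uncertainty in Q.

43300

Let w = c + u = 141. δw = √(δc² + δu²) = √(27.5 + 91.5) = 10.9, so δw/w = 0.0772.
Q is then a monomial in w, z, r:
δQ/Q = √((δw/w)² + (1·δz/z)² + (1·δr/r)²) = √(0.00596 + 0.00757 + 0.00240) = 0.126
Q = 3.43e+05, so δQ = 0.126 × 3.43e+05 = 43300.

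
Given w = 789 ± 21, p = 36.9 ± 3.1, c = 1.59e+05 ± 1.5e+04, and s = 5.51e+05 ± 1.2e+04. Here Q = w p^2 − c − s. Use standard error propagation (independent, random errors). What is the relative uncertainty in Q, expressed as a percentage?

Let h = w·p^2 = 1.07e+06. δh/h = √((1·δw/w)² + (2·δp/p)²) = √(0.000708 + 0.0282) = 0.170, so δh = 1.83e+05.
Q = h − c − s: δQ = √(δh² + δc² + δs²) = √(3.34e+10 + 2.25e+08 + 1.44e+08) = 1.84e+05
Q = 3.64e+05, so δQ/Q = 1.84e+05/3.64e+05 = 0.504.

50.4%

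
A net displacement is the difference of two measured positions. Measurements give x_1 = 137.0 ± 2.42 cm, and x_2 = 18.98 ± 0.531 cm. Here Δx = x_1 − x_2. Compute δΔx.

For a sum/difference, combine absolute errors in quadrature:
  (δx_1)² = 5.86;  (δx_2)² = 0.282
δΔx = √(6.14) = 2.48 cm

2.48 cm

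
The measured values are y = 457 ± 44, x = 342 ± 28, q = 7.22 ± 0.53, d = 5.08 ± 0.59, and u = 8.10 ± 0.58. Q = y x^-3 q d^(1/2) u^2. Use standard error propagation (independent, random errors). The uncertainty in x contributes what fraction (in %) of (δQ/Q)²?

61.0%

(δQ/Q)² = (1·δy/y)² + (-3·δx/x)² + (1·δq/q)² + (½·δd/d)² + (2·δu/u)²
  y term: (1×0.0963)² = 0.00927
  x term: (-3×0.0819)² = 0.0603
  q term: (1×0.0734)² = 0.00539
  d term: (0.5×0.116)² = 0.00337
  u term: (2×0.0716)² = 0.0205
Total = 0.0989. Share from x = 0.0603/0.0989 = 0.610.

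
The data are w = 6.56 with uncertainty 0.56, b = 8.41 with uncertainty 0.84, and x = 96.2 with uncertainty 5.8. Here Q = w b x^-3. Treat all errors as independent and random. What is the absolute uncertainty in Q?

1.39e-05

Since Q is a product/quotient, work with relative uncertainties:
  (1·δw/w)² = (1×0.0854)² = 0.00729;  (1·δb/b)² = (1×0.0999)² = 0.00998;  (-3·δx/x)² = (-3×0.0603)² = 0.0327
δQ/Q = √(0.0500) = 0.224
Q = 6.2e-05, so δQ = 0.224 × 6.2e-05 = 1.39e-05.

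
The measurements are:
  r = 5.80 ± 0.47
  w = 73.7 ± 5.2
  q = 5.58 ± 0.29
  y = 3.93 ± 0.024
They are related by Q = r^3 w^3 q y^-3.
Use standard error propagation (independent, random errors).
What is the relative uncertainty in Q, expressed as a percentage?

32.7%

Q is a product of powers, so relative uncertainties combine in quadrature:
  (3·δr/r)² = (3×0.0810)² = 0.0591;  (3·δw/w)² = (3×0.0706)² = 0.0448;  (1·δq/q)² = (1×0.0520)² = 0.00270;  (-3·δy/y)² = (-3×0.00611)² = 0.000336
δQ/Q = √(0.107) = 0.327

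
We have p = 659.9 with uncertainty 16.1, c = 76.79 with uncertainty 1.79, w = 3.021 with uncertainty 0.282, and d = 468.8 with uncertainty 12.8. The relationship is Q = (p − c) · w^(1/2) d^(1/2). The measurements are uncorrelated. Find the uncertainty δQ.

Let u = p − c = 583.1. δu = √(δp² + δc²) = √(259 + 3.20) = 16.2, so δu/u = 0.0278.
Q is then a monomial in u, w, d:
δQ/Q = √((δu/u)² + (½·δw/w)² + (½·δd/d)²) = √(0.000772 + 0.00218 + 0.000186) = 0.0560
Q = 21940, so δQ = 0.0560 × 21940 = 1230.

1230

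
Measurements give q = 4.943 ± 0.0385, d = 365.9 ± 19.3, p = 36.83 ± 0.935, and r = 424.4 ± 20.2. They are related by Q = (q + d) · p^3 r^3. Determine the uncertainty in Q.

2.41e+14

Let u = q + d = 370.8. δu = √(δq² + δd²) = √(0.00148 + 372) = 19.3, so δu/u = 0.0520.
Q is then a monomial in u, p, r:
δQ/Q = √((δu/u)² + (3·δp/p)² + (3·δr/r)²) = √(0.00271 + 0.00580 + 0.0204) = 0.170
Q = 1.416e+15, so δQ = 0.170 × 1.416e+15 = 2.41e+14.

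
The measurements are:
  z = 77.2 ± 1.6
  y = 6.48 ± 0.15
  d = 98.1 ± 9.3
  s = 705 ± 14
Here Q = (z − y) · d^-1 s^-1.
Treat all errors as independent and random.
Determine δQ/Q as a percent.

9.95%

Let u = z − y = 70.7. δu = √(δz² + δy²) = √(2.56 + 0.0225) = 1.61, so δu/u = 0.0227.
Q is then a monomial in u, d, s:
δQ/Q = √((δu/u)² + (-1·δd/d)² + (-1·δs/s)²) = √(0.000516 + 0.00899 + 0.000394) = 0.0995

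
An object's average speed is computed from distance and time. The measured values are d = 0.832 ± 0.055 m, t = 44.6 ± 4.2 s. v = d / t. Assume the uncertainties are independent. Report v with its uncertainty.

Products/powers → add relative errors in quadrature, weighted by exponent:
  (1·δd/d)² = (1×0.0661)² = 0.00437;  (-1·δt/t)² = (-1×0.0942)² = 0.00887
δv/v = √(0.0132) = 0.115
v = 0.0187 m/s, so δv = 0.115 × 0.0187 = 0.00215 m/s.

0.0187 ± 0.00215 m/s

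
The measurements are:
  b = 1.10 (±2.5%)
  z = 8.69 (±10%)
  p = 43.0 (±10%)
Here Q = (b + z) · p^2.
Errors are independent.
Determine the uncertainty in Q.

3960

Let u = b + z = 9.79. δu = √(δb² + δz²) = √(0.000756 + 0.755) = 0.869, so δu/u = 0.0888.
Q is then a monomial in u, p:
δQ/Q = √((δu/u)² + (2·δp/p)²) = √(0.00789 + 0.0400) = 0.219
Q = 18100, so δQ = 0.219 × 18100 = 3960.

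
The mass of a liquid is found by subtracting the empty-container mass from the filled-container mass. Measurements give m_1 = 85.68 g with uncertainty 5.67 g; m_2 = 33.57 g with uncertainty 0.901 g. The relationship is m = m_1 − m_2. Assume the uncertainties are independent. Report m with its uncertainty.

52.11 ± 5.74 g

m is a linear combination, so absolute uncertainties add in quadrature:
  (δm_1)² = 32.1;  (δm_2)² = 0.812
δm = √(33.0) = 5.74 g
m = 52.11 g.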